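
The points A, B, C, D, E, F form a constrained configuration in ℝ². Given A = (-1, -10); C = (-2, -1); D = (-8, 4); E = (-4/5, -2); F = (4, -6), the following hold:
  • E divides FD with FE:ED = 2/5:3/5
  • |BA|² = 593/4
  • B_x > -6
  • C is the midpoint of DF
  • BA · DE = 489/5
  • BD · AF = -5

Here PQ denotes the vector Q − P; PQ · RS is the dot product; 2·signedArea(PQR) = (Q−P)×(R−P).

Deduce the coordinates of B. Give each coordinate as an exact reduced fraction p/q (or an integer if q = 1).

1. B_x = -5  [BD · AF = -5 ∩ BA · DE = 489/5]
2. B_y = 3/2  [BD · AF = -5 ∩ BA · DE = 489/5]
   → B = (-5, 3/2)

B = (-5, 3/2)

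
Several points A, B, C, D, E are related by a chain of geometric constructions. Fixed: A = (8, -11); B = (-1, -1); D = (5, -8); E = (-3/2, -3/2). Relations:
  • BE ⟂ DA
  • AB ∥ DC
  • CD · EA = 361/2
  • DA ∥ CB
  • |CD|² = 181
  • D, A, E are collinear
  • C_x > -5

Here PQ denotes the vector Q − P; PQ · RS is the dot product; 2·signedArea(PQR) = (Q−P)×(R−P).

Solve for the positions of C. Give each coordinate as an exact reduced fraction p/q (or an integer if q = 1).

1. C_x = -4  [DA ∥ CB ∩ AB ∥ DC]
2. C_y = 2  [DA ∥ CB ∩ AB ∥ DC]
   → C = (-4, 2)

C = (-4, 2)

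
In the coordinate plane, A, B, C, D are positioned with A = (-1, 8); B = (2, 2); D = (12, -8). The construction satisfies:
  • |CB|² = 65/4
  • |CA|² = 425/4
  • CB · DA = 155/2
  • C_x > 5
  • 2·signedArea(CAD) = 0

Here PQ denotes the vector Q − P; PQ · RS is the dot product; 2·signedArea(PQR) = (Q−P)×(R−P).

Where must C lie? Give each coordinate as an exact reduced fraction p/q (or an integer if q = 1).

1. C_x = 11/2  [2·signedArea(CAD) = 0 ∩ CB · DA = 155/2]
2. C_y = 0  [2·signedArea(CAD) = 0 ∩ CB · DA = 155/2]
   → C = (11/2, 0)

C = (11/2, 0)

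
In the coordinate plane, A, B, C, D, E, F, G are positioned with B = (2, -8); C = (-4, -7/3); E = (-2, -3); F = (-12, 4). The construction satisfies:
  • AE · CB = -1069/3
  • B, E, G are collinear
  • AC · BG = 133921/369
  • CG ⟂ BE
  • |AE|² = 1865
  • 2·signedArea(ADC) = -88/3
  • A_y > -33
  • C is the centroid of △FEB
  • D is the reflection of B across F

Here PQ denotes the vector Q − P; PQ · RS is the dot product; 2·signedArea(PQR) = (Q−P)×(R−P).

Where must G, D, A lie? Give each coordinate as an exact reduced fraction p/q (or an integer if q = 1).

1. G_x = -382/123  [B, E, G are collinear ∩ CG ⟂ BE]
2. G_y = -199/123  [B, E, G are collinear ∩ CG ⟂ BE]
   → G = (-382/123, -199/123)
3. D_x = -26  [D is the reflection of B across F]
4. D_y = 16  [D is the reflection of B across F]
   → D = (-26, 16)
5. A_x = 30  [AE · CB = -1069/3 ∩ 2·signedArea(ADC) = -88/3]
6. A_y = -32  [AE · CB = -1069/3 ∩ 2·signedArea(ADC) = -88/3]
   → A = (30, -32)

A = (30, -32)
D = (-26, 16)
G = (-382/123, -199/123)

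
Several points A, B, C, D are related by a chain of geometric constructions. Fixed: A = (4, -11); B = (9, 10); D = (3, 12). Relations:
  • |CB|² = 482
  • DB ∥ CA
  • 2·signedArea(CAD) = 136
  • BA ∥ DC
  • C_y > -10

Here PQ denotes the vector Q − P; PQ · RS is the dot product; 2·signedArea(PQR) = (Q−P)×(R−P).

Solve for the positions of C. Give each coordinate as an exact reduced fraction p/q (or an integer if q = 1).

C = (-2, -9)

1. C_x = -2  [DB ∥ CA ∩ BA ∥ DC]
2. C_y = -9  [DB ∥ CA ∩ BA ∥ DC]
   → C = (-2, -9)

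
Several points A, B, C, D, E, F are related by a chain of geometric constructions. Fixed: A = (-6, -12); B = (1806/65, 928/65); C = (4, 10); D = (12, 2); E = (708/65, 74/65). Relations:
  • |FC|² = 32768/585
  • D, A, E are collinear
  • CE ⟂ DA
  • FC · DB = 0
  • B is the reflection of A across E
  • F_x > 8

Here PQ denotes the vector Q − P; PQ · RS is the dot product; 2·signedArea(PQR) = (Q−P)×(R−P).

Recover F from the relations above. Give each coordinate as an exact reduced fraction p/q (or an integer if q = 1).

F = (1676/195, 266/65)

1. F_x = 1676/195  [line -1026/65·x + -798/65·y + 12084/65 = 0 ∩ |FC|² = 32768/585]
2. F_y = 266/65  [line -1026/65·x + -798/65·y + 12084/65 = 0 ∩ |FC|² = 32768/585]
   → F = (1676/195, 266/65)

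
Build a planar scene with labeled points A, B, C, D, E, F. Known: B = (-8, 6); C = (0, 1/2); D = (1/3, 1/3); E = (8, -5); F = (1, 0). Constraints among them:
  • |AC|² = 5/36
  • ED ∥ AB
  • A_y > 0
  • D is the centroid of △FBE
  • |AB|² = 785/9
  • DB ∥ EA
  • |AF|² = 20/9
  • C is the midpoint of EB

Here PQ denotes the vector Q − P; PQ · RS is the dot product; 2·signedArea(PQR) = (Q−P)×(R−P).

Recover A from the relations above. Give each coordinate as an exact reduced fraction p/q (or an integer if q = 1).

A = (-1/3, 2/3)

1. A_x = -1/3  [ED ∥ AB ∩ DB ∥ EA]
2. A_y = 2/3  [ED ∥ AB ∩ DB ∥ EA]
   → A = (-1/3, 2/3)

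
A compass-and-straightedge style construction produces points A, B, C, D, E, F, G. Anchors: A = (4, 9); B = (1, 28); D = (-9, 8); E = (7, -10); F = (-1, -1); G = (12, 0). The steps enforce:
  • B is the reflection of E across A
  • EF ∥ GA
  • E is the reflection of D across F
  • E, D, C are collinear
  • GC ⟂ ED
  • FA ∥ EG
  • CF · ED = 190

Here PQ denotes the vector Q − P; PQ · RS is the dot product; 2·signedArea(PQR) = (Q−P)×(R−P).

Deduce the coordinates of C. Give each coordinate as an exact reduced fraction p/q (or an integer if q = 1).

1. C_x = 123/29  [E, D, C are collinear ∩ GC ⟂ ED]
2. C_y = -200/29  [E, D, C are collinear ∩ GC ⟂ ED]
   → C = (123/29, -200/29)

C = (123/29, -200/29)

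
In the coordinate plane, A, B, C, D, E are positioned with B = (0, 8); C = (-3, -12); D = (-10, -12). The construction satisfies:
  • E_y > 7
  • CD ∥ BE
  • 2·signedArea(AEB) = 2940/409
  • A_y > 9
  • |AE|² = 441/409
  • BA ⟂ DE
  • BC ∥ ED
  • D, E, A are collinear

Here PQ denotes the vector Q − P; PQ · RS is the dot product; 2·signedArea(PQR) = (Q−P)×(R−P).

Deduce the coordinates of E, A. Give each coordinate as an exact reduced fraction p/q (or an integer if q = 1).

A = (-2800/409, 3692/409)
E = (-7, 8)

1. E_x = -7  [BC ∥ ED ∩ CD ∥ BE]
2. E_y = 8  [BC ∥ ED ∩ CD ∥ BE]
   → E = (-7, 8)
3. A_x = -2800/409  [D, E, A are collinear ∩ BA ⟂ DE]
4. A_y = 3692/409  [D, E, A are collinear ∩ BA ⟂ DE]
   → A = (-2800/409, 3692/409)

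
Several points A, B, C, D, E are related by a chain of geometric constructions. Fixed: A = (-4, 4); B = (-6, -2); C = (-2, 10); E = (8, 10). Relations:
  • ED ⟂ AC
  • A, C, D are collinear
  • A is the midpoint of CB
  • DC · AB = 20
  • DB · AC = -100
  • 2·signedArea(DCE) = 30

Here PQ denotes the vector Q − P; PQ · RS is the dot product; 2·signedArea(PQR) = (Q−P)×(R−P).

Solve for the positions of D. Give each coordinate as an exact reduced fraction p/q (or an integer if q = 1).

D = (-1, 13)

1. D_x = -1  [A, C, D are collinear ∩ ED ⟂ AC]
2. D_y = 13  [A, C, D are collinear ∩ ED ⟂ AC]
   → D = (-1, 13)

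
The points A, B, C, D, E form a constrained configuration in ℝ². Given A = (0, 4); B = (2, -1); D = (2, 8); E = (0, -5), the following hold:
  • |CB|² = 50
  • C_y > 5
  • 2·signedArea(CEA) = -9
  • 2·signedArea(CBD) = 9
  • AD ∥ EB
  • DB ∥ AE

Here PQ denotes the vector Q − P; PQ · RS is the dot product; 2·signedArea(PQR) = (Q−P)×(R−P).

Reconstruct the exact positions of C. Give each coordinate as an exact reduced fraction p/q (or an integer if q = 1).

C = (1, 6)

1. C_x = 1  [2·signedArea(CBD) = 9]
2. C_y = 6  [|CB|² = 50]
   → C = (1, 6)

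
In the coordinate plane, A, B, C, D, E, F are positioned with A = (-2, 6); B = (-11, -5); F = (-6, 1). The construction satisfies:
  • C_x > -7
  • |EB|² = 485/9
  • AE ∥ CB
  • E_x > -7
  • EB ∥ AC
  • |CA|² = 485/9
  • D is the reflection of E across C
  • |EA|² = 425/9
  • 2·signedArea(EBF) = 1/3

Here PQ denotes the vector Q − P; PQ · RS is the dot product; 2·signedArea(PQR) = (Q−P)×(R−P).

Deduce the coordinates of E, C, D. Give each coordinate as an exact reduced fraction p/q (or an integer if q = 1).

C = (-20/3, 1/3)
D = (-7, 0)
E = (-19/3, 2/3)

1. E_x = -19/3  [line -6·x + 5·y + -124/3 = 0 ∩ |EB|² = 485/9]
2. E_y = 2/3  [line -6·x + 5·y + -124/3 = 0 ∩ |EB|² = 485/9]
   → E = (-19/3, 2/3)
3. C_x = -20/3  [AE ∥ CB ∩ EB ∥ AC]
4. C_y = 1/3  [AE ∥ CB ∩ EB ∥ AC]
   → C = (-20/3, 1/3)
5. D_x = -7  [D is the reflection of E across C]
6. D_y = 0  [D is the reflection of E across C]
   → D = (-7, 0)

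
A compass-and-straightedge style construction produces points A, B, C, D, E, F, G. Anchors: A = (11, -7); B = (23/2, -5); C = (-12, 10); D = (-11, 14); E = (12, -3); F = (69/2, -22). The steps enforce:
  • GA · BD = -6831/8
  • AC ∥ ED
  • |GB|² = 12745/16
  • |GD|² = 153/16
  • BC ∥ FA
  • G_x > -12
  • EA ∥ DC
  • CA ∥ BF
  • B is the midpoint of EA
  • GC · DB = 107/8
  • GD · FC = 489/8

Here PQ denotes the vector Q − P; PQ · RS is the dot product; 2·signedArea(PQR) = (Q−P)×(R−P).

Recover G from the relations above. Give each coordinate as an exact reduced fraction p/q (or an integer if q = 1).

1. G_x = -47/4  [GD · FC = 489/8 ∩ GC · DB = 107/8]
2. G_y = 11  [GD · FC = 489/8 ∩ GC · DB = 107/8]
   → G = (-47/4, 11)

G = (-47/4, 11)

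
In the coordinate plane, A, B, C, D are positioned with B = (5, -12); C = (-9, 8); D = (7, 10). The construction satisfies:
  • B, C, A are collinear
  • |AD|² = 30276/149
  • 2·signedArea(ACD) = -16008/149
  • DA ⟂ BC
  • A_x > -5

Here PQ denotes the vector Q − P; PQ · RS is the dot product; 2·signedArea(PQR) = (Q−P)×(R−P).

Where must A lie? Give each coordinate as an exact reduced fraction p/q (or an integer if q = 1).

A = (-697/149, 272/149)

1. A_x = -697/149  [B, C, A are collinear ∩ DA ⟂ BC]
2. A_y = 272/149  [B, C, A are collinear ∩ DA ⟂ BC]
   → A = (-697/149, 272/149)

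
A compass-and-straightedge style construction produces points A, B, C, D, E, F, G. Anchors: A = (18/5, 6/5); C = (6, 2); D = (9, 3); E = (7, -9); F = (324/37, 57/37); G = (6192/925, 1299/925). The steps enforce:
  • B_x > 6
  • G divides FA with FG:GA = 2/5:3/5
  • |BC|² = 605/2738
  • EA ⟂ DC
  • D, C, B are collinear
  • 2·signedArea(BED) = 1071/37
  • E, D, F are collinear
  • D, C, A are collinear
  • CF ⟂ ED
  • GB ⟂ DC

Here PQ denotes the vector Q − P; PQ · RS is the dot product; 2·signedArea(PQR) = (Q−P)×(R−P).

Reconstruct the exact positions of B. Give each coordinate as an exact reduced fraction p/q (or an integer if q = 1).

B = (477/74, 159/74)

1. B_x = 477/74  [D, C, B are collinear ∩ GB ⟂ DC]
2. B_y = 159/74  [D, C, B are collinear ∩ GB ⟂ DC]
   → B = (477/74, 159/74)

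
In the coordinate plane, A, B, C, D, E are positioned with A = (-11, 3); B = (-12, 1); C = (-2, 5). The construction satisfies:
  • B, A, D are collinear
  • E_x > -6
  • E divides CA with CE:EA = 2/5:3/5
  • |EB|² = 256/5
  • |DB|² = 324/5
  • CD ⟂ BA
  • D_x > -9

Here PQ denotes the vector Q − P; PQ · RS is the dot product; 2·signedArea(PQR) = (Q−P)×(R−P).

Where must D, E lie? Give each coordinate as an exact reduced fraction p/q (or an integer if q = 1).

1. D_x = -42/5  [B, A, D are collinear ∩ CD ⟂ BA]
2. D_y = 41/5  [B, A, D are collinear ∩ CD ⟂ BA]
   → D = (-42/5, 41/5)
3. E_x = -28/5  [E divides CA with CE:EA = 2/5:3/5]
4. E_y = 21/5  [E divides CA with CE:EA = 2/5:3/5]
   → E = (-28/5, 21/5)

D = (-42/5, 41/5)
E = (-28/5, 21/5)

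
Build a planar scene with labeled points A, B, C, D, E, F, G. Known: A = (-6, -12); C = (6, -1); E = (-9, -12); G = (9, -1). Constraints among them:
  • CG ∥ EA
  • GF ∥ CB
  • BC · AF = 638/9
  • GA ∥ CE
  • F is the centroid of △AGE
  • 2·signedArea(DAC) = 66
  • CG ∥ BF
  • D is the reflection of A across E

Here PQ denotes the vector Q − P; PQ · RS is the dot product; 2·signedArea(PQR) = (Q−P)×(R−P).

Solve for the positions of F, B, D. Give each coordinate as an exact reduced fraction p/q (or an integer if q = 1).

B = (-5, -25/3)
D = (-12, -12)
F = (-2, -25/3)

1. F_x = -2  [F is the centroid of △AGE]
2. F_y = -25/3  [F is the centroid of △AGE]
   → F = (-2, -25/3)
3. B_x = -5  [CG ∥ BF ∩ GF ∥ CB]
4. B_y = -25/3  [CG ∥ BF ∩ GF ∥ CB]
   → B = (-5, -25/3)
5. D_x = -12  [D is the reflection of A across E]
6. D_y = -12  [D is the reflection of A across E]
   → D = (-12, -12)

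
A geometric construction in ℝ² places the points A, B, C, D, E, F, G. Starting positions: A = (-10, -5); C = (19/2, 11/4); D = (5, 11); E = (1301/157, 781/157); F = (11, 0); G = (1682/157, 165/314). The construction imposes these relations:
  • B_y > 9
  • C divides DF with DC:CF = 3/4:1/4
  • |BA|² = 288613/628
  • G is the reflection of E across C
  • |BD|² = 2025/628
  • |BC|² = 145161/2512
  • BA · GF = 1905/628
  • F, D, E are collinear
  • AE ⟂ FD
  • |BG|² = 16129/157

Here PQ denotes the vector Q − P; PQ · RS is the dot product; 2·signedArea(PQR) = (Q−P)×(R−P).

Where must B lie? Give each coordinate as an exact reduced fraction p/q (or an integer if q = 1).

1. B_x = 920/157  [line -45/157·x + 165/314·y + -2055/628 = 0 ∩ |BD|² = 2025/628]
2. B_y = 2959/314  [line -45/157·x + 165/314·y + -2055/628 = 0 ∩ |BD|² = 2025/628]
   → B = (920/157, 2959/314)

B = (920/157, 2959/314)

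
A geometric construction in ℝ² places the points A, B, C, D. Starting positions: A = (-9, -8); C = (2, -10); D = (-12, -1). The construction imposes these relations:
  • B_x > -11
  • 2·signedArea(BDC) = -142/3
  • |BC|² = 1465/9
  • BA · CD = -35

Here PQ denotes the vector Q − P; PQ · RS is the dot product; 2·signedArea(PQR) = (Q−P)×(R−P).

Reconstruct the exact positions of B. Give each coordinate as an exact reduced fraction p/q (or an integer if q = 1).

B = (-10, -17/3)

1. B_x = -10  [BA · CD = -35 ∩ 2·signedArea(BDC) = -142/3]
2. B_y = -17/3  [BA · CD = -35 ∩ 2·signedArea(BDC) = -142/3]
   → B = (-10, -17/3)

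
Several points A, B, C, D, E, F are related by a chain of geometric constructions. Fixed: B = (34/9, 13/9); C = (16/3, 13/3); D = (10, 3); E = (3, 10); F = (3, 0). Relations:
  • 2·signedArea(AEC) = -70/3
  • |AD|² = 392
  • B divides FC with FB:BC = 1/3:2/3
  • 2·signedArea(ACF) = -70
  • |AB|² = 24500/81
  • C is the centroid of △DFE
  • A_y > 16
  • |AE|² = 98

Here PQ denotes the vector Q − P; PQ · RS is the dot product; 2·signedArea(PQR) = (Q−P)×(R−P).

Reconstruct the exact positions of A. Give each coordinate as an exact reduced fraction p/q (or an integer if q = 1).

1. A_x = -4  [2·signedArea(ACF) = -70 ∩ 2·signedArea(AEC) = -70/3]
2. A_y = 17  [2·signedArea(ACF) = -70 ∩ 2·signedArea(AEC) = -70/3]
   → A = (-4, 17)

A = (-4, 17)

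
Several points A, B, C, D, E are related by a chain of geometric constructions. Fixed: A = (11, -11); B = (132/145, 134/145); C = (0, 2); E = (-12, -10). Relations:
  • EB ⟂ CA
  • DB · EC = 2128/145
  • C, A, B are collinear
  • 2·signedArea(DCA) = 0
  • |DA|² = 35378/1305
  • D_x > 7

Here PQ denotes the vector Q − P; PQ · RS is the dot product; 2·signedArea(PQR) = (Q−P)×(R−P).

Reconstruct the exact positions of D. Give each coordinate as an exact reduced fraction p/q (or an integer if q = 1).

1. D_x = 3322/435  [2·signedArea(DCA) = 0 ∩ DB · EC = 2128/145]
2. D_y = -3056/435  [2·signedArea(DCA) = 0 ∩ DB · EC = 2128/145]
   → D = (3322/435, -3056/435)

D = (3322/435, -3056/435)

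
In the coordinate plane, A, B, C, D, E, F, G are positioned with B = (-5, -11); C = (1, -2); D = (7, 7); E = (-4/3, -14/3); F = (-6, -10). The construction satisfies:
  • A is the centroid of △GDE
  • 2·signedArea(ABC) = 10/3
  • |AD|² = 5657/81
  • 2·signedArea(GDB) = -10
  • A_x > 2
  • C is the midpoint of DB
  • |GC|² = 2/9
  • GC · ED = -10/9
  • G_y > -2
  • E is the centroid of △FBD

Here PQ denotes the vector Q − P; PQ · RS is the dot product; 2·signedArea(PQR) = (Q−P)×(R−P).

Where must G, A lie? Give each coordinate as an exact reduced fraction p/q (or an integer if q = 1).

A = (19/9, 2/9)
G = (2/3, -5/3)

1. G_x = 2/3  [GC · ED = -10/9 ∩ 2·signedArea(GDB) = -10]
2. G_y = -5/3  [GC · ED = -10/9 ∩ 2·signedArea(GDB) = -10]
   → G = (2/3, -5/3)
3. A_x = 19/9  [A is the centroid of △GDE]
4. A_y = 2/9  [A is the centroid of △GDE]
   → A = (19/9, 2/9)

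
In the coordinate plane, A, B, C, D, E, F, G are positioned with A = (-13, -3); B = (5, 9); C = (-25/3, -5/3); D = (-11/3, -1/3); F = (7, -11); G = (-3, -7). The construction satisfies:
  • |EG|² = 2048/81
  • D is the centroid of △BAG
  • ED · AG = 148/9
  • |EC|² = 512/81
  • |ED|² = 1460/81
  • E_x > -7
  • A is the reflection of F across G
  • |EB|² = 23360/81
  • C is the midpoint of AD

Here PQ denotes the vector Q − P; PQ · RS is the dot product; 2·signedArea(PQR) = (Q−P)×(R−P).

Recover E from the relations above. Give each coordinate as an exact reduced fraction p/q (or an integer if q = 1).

E = (-59/9, -31/9)

1. E_x = -59/9  [line -10·x + 4·y + -466/9 = 0 ∩ |EG|² = 2048/81]
2. E_y = -31/9  [line -10·x + 4·y + -466/9 = 0 ∩ |EG|² = 2048/81]
   → E = (-59/9, -31/9)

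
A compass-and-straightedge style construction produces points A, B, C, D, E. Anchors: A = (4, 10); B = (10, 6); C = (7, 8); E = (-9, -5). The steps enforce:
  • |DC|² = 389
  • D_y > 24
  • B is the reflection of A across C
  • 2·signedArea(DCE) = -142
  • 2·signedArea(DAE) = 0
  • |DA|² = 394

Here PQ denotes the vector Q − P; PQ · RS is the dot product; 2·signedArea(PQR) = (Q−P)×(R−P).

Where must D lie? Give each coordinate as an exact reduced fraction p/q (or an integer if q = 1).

D = (17, 25)

1. D_x = 17  [2·signedArea(DAE) = 0 ∩ 2·signedArea(DCE) = -142]
2. D_y = 25  [2·signedArea(DAE) = 0 ∩ 2·signedArea(DCE) = -142]
   → D = (17, 25)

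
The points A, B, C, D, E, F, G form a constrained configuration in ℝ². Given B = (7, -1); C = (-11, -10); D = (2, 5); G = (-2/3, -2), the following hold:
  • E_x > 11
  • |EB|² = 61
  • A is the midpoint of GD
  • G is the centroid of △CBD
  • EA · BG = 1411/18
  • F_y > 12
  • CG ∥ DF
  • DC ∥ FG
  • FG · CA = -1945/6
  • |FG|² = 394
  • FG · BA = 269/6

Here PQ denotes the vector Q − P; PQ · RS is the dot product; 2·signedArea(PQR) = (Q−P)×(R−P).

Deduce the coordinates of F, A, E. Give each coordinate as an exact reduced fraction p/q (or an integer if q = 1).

A = (2/3, 3/2)
E = (12, -7)
F = (37/3, 13)

1. F_x = 37/3  [DC ∥ FG ∩ CG ∥ DF]
2. F_y = 13  [DC ∥ FG ∩ CG ∥ DF]
   → F = (37/3, 13)
3. A_x = 2/3  [A is the midpoint of GD]
4. A_y = 3/2  [A is the midpoint of GD]
   → A = (2/3, 3/2)
5. E_x = 12  [line 23/3·x + 1·y + -85 = 0 ∩ |EB|² = 61]
6. E_y = -7  [line 23/3·x + 1·y + -85 = 0 ∩ |EB|² = 61]
   → E = (12, -7)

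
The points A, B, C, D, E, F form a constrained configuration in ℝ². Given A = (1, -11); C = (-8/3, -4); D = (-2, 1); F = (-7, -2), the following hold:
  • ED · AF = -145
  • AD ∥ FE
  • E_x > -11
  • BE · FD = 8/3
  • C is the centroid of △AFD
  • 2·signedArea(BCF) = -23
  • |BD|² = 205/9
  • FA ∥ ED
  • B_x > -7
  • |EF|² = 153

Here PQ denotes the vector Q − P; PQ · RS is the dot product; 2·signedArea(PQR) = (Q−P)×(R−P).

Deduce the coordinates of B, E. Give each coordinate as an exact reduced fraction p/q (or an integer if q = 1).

B = (-19/3, 3)
E = (-10, 10)

1. E_x = -10  [FA ∥ ED ∩ AD ∥ FE]
2. E_y = 10  [FA ∥ ED ∩ AD ∥ FE]
   → E = (-10, 10)
3. B_x = -19/3  [BE · FD = 8/3 ∩ 2·signedArea(BCF) = -23]
4. B_y = 3  [BE · FD = 8/3 ∩ 2·signedArea(BCF) = -23]
   → B = (-19/3, 3)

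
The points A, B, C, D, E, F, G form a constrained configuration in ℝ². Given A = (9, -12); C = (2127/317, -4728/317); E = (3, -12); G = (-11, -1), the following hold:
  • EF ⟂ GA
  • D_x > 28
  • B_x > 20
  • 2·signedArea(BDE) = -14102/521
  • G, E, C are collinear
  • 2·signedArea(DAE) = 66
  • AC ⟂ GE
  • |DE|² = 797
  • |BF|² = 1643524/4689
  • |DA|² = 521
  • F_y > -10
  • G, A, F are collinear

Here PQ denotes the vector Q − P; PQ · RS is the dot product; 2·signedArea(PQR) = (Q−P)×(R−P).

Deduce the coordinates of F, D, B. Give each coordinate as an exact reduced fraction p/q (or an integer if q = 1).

B = (32507/1563, -28898/1563)
D = (29, -23)
F = (2289/521, -4932/521)

1. F_x = 2289/521  [G, A, F are collinear ∩ EF ⟂ GA]
2. F_y = -4932/521  [G, A, F are collinear ∩ EF ⟂ GA]
   → F = (2289/521, -4932/521)
3. D_y = -23  [2·signedArea(DAE) = 66]
4. D_x = 29  [|DA|² = 521]
   → D = (29, -23)
5. B_x = 32507/1563  [line -11·x + -26·y + -131257/521 = 0 ∩ |BF|² = 1643524/4689]
6. B_y = -28898/1563  [line -11·x + -26·y + -131257/521 = 0 ∩ |BF|² = 1643524/4689]
   → B = (32507/1563, -28898/1563)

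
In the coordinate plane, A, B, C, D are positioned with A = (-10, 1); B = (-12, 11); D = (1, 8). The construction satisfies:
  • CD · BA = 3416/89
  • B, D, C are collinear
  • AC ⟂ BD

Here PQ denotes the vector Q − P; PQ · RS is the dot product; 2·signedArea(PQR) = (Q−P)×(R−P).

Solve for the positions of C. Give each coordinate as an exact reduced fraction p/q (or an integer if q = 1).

1. C_x = -704/89  [B, D, C are collinear ∩ AC ⟂ BD]
2. C_y = 895/89  [B, D, C are collinear ∩ AC ⟂ BD]
   → C = (-704/89, 895/89)

C = (-704/89, 895/89)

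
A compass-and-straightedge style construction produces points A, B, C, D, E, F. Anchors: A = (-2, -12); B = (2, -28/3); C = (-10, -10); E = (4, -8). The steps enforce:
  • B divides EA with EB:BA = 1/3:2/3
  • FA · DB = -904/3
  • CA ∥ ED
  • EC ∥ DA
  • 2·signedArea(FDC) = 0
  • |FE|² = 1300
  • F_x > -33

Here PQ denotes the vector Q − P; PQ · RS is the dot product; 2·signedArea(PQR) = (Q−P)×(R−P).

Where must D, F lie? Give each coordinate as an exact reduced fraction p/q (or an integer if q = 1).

D = (12, -10)
F = (-32, -10)

1. D_x = 12  [EC ∥ DA ∩ CA ∥ ED]
2. D_y = -10  [EC ∥ DA ∩ CA ∥ ED]
   → D = (12, -10)
3. F_x = -32  [2·signedArea(FDC) = 0 ∩ FA · DB = -904/3]
4. F_y = -10  [2·signedArea(FDC) = 0 ∩ FA · DB = -904/3]
   → F = (-32, -10)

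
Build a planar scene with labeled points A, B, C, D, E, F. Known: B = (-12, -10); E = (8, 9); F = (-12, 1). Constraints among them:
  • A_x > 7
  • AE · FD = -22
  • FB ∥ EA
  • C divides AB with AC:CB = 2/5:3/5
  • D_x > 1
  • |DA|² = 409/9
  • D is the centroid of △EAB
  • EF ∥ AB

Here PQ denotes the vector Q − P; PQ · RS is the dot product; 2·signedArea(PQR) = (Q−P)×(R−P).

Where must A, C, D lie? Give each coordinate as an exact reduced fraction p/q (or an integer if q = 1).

1. A_x = 8  [EF ∥ AB ∩ FB ∥ EA]
2. A_y = -2  [EF ∥ AB ∩ FB ∥ EA]
   → A = (8, -2)
3. C_x = 0  [C divides AB with AC:CB = 2/5:3/5]
4. C_y = -26/5  [C divides AB with AC:CB = 2/5:3/5]
   → C = (0, -26/5)
5. D_x = 4/3  [D is the centroid of △EAB]
6. D_y = -1  [D is the centroid of △EAB]
   → D = (4/3, -1)

A = (8, -2)
C = (0, -26/5)
D = (4/3, -1)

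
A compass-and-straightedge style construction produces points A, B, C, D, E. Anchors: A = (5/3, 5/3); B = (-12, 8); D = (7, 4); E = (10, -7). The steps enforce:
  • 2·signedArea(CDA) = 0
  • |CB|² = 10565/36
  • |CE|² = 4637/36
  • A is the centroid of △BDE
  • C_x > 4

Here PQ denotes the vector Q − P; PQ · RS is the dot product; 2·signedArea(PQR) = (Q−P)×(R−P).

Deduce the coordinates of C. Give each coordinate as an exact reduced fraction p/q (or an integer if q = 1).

1. C_x = 13/3  [line 7/3·x + -16/3·y + 5 = 0 ∩ |CB|² = 10565/36]
2. C_y = 17/6  [line 7/3·x + -16/3·y + 5 = 0 ∩ |CB|² = 10565/36]
   → C = (13/3, 17/6)

C = (13/3, 17/6)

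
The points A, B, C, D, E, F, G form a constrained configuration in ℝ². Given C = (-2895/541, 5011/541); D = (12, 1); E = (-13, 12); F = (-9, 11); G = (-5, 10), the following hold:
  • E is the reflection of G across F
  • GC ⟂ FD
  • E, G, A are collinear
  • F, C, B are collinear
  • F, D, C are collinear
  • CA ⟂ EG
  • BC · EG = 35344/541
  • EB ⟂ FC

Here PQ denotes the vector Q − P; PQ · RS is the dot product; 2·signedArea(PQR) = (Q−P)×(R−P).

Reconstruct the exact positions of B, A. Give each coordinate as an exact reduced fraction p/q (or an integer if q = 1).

A = (-47429/9197, 92331/9197)
B = (-6843/541, 6891/541)

1. B_x = -6843/541  [F, C, B are collinear ∩ EB ⟂ FC]
2. B_y = 6891/541  [F, C, B are collinear ∩ EB ⟂ FC]
   → B = (-6843/541, 6891/541)
3. A_x = -47429/9197  [E, G, A are collinear ∩ CA ⟂ EG]
4. A_y = 92331/9197  [E, G, A are collinear ∩ CA ⟂ EG]
   → A = (-47429/9197, 92331/9197)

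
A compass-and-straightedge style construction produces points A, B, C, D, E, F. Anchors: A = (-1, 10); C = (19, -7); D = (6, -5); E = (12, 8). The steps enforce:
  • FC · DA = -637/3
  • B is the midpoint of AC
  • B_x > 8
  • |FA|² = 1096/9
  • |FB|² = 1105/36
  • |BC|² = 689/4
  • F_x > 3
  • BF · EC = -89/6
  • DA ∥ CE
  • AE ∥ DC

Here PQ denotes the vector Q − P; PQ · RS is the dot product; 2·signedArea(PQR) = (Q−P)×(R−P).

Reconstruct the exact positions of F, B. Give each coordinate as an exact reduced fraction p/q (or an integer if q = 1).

B = (9, 3/2)
F = (11/3, 0)

1. F_x = 11/3  [line 7·x + -15·y + -77/3 = 0 ∩ |FA|² = 1096/9]
2. F_y = 0  [line 7·x + -15·y + -77/3 = 0 ∩ |FA|² = 1096/9]
   → F = (11/3, 0)
3. B_x = 9  [B is the midpoint of AC]
4. B_y = 3/2  [B is the midpoint of AC]
   → B = (9, 3/2)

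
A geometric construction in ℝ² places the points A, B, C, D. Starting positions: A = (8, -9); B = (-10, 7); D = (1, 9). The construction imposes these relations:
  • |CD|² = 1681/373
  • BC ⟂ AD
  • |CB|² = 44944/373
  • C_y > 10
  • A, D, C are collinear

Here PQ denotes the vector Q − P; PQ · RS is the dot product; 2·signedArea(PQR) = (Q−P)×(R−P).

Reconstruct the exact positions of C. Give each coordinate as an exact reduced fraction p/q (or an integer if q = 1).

1. C_x = 86/373  [A, D, C are collinear ∩ BC ⟂ AD]
2. C_y = 4095/373  [A, D, C are collinear ∩ BC ⟂ AD]
   → C = (86/373, 4095/373)

C = (86/373, 4095/373)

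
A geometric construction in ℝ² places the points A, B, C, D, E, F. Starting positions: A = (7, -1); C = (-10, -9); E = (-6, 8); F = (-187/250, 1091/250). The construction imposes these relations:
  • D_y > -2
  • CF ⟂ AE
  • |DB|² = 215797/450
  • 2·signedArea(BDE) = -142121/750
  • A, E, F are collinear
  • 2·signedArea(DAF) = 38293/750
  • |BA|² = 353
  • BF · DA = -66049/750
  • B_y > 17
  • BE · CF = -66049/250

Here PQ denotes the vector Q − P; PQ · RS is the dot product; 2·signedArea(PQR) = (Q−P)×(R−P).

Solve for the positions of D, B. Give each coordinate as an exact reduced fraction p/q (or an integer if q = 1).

1. B_x = 1063/125  [line -2313/250·x + -3341/250·y + 78899/250 = 0 ∩ |BA|² = 353]
2. B_y = 2216/125  [line -2313/250·x + -3341/250·y + 78899/250 = 0 ∩ |BA|² = 353]
   → B = (1063/125, 2216/125)
3. D_x = -937/750  [2·signedArea(DAF) = 38293/750 ∩ 2·signedArea(BDE) = -142121/750]
4. D_y = -1409/750  [2·signedArea(DAF) = 38293/750 ∩ 2·signedArea(BDE) = -142121/750]
   → D = (-937/750, -1409/750)

B = (1063/125, 2216/125)
D = (-937/750, -1409/750)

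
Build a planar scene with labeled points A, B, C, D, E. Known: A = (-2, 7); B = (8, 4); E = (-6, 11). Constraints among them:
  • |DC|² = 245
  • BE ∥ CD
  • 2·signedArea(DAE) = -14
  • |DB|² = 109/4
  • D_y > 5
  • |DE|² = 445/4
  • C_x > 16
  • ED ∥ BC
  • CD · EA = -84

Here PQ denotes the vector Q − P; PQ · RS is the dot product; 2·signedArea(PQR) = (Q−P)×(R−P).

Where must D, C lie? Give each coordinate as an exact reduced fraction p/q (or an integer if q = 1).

1. D_x = 3  [line -4·x + -4·y + 34 = 0 ∩ |DB|² = 109/4]
2. D_y = 11/2  [line -4·x + -4·y + 34 = 0 ∩ |DB|² = 109/4]
   → D = (3, 11/2)
3. C_x = 17  [BE ∥ CD ∩ ED ∥ BC]
4. C_y = -3/2  [BE ∥ CD ∩ ED ∥ BC]
   → C = (17, -3/2)

C = (17, -3/2)
D = (3, 11/2)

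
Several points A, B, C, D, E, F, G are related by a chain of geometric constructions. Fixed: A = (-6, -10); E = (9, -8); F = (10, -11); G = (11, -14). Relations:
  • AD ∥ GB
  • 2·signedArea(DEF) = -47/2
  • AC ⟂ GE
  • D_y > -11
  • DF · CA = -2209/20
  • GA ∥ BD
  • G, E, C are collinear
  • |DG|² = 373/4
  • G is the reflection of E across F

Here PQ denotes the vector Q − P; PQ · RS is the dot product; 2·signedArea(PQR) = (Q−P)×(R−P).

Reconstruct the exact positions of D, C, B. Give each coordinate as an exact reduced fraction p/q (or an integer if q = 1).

B = (19, -29/2)
C = (81/10, -53/10)
D = (2, -21/2)

1. D_x = 2  [line 3·x + 1·y + 9/2 = 0 ∩ |DG|² = 373/4]
2. D_y = -21/2  [line 3·x + 1·y + 9/2 = 0 ∩ |DG|² = 373/4]
   → D = (2, -21/2)
3. C_x = 81/10  [G, E, C are collinear ∩ AC ⟂ GE]
4. C_y = -53/10  [G, E, C are collinear ∩ AC ⟂ GE]
   → C = (81/10, -53/10)
5. B_x = 19  [GA ∥ BD ∩ AD ∥ GB]
6. B_y = -29/2  [GA ∥ BD ∩ AD ∥ GB]
   → B = (19, -29/2)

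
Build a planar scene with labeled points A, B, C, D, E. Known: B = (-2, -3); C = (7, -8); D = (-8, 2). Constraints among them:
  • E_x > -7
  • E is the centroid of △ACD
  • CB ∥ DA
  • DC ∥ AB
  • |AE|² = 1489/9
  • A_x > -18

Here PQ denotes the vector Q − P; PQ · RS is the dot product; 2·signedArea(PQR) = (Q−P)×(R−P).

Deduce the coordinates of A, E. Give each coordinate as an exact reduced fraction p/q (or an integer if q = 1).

1. A_x = -17  [DC ∥ AB ∩ CB ∥ DA]
2. A_y = 7  [DC ∥ AB ∩ CB ∥ DA]
   → A = (-17, 7)
3. E_x = -6  [E is the centroid of △ACD]
4. E_y = 1/3  [E is the centroid of △ACD]
   → E = (-6, 1/3)

A = (-17, 7)
E = (-6, 1/3)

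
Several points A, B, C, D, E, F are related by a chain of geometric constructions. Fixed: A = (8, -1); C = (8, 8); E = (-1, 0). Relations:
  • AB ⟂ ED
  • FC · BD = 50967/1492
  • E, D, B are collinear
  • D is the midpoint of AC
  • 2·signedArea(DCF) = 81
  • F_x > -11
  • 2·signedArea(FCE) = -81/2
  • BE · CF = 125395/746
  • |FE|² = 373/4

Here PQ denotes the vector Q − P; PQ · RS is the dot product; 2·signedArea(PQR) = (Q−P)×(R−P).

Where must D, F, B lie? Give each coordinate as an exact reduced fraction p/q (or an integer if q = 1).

1. D_x = 8  [D is the midpoint of AC]
2. D_y = 7/2  [D is the midpoint of AC]
   → D = (8, 7/2)
3. F_x = -10  [2·signedArea(DCF) = 81 ∩ 2·signedArea(FCE) = -81/2]
4. F_y = -7/2  [2·signedArea(DCF) = 81 ∩ 2·signedArea(FCE) = -81/2]
   → F = (-10, -7/2)
5. B_x = 2417/373  [FC · BD = 50967/1492 ∩ E, D, B are collinear]
6. B_y = 1085/373  [FC · BD = 50967/1492 ∩ E, D, B are collinear]
   → B = (2417/373, 1085/373)

B = (2417/373, 1085/373)
D = (8, 7/2)
F = (-10, -7/2)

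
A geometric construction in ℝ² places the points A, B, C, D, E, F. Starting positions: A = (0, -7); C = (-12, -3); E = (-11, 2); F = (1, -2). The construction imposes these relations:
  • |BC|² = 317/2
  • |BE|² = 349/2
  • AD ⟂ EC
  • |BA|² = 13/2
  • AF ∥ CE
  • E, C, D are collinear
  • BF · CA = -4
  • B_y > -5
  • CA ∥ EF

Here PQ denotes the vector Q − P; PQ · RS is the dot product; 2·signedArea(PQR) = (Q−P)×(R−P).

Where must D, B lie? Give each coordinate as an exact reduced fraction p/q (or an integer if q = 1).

B = (1/2, -9/2)
D = (-160/13, -59/13)

1. D_x = -160/13  [E, C, D are collinear ∩ AD ⟂ EC]
2. D_y = -59/13  [E, C, D are collinear ∩ AD ⟂ EC]
   → D = (-160/13, -59/13)
3. B_x = 1/2  [line -12·x + 4·y + 24 = 0 ∩ |BA|² = 13/2]
4. B_y = -9/2  [line -12·x + 4·y + 24 = 0 ∩ |BA|² = 13/2]
   → B = (1/2, -9/2)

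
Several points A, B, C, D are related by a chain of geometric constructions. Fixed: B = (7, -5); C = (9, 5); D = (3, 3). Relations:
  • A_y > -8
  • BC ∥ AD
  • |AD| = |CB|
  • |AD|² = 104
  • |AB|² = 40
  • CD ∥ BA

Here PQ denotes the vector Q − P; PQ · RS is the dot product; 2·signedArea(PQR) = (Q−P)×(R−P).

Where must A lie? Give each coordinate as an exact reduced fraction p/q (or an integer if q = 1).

1. A_x = 1  [BC ∥ AD ∩ CD ∥ BA]
2. A_y = -7  [BC ∥ AD ∩ CD ∥ BA]
   → A = (1, -7)

A = (1, -7)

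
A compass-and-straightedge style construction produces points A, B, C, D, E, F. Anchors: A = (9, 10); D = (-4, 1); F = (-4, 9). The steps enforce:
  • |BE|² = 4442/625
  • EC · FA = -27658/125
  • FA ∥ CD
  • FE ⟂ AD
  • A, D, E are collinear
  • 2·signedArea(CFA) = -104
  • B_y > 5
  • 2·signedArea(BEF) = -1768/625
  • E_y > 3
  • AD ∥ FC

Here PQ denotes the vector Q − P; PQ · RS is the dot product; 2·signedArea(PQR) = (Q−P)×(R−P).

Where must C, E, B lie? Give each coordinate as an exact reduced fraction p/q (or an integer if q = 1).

B = (-7/5, 6)
C = (-17, 0)
E = (-32/125, 449/125)

1. C_x = -17  [FA ∥ CD ∩ AD ∥ FC]
2. C_y = 0  [FA ∥ CD ∩ AD ∥ FC]
   → C = (-17, 0)
3. E_x = -32/125  [A, D, E are collinear ∩ FE ⟂ AD]
4. E_y = 449/125  [A, D, E are collinear ∩ FE ⟂ AD]
   → E = (-32/125, 449/125)
5. B_x = -7/5  [line -676/125·x + -468/125·y + 9308/625 = 0 ∩ |BE|² = 4442/625]
6. B_y = 6  [line -676/125·x + -468/125·y + 9308/625 = 0 ∩ |BE|² = 4442/625]
   → B = (-7/5, 6)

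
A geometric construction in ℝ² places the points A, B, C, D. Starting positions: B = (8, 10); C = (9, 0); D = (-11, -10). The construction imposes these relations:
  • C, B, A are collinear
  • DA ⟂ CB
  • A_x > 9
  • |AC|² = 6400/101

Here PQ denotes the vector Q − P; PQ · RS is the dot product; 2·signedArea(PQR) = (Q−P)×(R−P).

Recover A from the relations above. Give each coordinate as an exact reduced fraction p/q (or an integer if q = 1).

1. A_x = 989/101  [C, B, A are collinear ∩ DA ⟂ CB]
2. A_y = -800/101  [C, B, A are collinear ∩ DA ⟂ CB]
   → A = (989/101, -800/101)

A = (989/101, -800/101)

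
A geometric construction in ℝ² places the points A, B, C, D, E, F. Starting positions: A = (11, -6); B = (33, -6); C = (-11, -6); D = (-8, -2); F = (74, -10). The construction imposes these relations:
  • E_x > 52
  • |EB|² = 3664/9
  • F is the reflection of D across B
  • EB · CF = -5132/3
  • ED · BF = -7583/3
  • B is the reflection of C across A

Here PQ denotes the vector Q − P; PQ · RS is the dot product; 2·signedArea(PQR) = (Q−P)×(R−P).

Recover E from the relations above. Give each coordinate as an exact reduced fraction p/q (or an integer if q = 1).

E = (53, -26/3)

1. E_x = 53  [EB · CF = -5132/3 ∩ ED · BF = -7583/3]
2. E_y = -26/3  [EB · CF = -5132/3 ∩ ED · BF = -7583/3]
   → E = (53, -26/3)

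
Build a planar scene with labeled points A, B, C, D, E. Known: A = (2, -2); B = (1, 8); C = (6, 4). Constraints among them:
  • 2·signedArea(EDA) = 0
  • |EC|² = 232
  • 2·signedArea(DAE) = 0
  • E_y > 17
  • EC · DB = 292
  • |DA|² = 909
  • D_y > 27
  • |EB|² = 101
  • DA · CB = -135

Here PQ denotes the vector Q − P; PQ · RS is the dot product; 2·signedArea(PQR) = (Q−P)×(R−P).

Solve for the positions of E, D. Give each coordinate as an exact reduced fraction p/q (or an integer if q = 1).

1. D_x = -1  [line 5·x + -4·y + 117 = 0 ∩ |DA|² = 909]
2. D_y = 28  [line 5·x + -4·y + 117 = 0 ∩ |DA|² = 909]
   → D = (-1, 28)
3. E_x = 0  [2·signedArea(EDA) = 0 ∩ EC · DB = 292]
4. E_y = 18  [2·signedArea(EDA) = 0 ∩ EC · DB = 292]
   → E = (0, 18)

D = (-1, 28)
E = (0, 18)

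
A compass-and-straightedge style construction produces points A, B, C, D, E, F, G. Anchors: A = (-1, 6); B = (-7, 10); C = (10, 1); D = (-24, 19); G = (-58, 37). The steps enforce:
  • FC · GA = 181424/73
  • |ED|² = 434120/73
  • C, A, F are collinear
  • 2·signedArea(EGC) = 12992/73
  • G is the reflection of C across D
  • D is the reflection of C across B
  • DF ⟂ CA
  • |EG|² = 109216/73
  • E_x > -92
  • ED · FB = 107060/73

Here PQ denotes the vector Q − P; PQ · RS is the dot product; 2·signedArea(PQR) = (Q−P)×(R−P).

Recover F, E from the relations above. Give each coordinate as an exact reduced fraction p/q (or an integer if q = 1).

1. F_x = -1822/73  [C, A, F are collinear ∩ DF ⟂ CA]
2. F_y = 1233/73  [C, A, F are collinear ∩ DF ⟂ CA]
   → F = (-1822/73, 1233/73)
3. E_x = -6646/73  [2·signedArea(EGC) = 12992/73 ∩ ED · FB = 107060/73]
4. E_y = 4169/73  [2·signedArea(EGC) = 12992/73 ∩ ED · FB = 107060/73]
   → E = (-6646/73, 4169/73)

E = (-6646/73, 4169/73)
F = (-1822/73, 1233/73)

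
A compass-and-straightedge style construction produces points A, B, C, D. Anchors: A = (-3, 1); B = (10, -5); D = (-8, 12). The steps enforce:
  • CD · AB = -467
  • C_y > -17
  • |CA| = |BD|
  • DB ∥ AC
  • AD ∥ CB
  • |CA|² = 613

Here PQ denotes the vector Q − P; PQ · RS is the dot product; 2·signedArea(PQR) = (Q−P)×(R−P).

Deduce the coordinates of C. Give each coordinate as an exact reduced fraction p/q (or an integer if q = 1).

C = (15, -16)

1. C_x = 15  [AD ∥ CB ∩ DB ∥ AC]
2. C_y = -16  [AD ∥ CB ∩ DB ∥ AC]
   → C = (15, -16)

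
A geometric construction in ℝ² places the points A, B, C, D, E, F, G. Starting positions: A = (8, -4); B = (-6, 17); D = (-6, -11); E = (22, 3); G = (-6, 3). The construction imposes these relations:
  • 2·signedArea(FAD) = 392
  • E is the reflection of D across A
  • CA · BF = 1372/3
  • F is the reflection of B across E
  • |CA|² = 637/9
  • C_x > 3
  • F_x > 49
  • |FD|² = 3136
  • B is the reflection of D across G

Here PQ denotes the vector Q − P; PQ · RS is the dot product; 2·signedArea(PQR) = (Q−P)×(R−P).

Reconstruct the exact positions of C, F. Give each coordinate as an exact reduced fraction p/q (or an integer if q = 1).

1. F_x = 50  [F is the reflection of B across E]
2. F_y = -11  [F is the reflection of B across E]
   → F = (50, -11)
3. C_x = 10/3  [line -56·x + 28·y + 308/3 = 0 ∩ |CA|² = 637/9]
4. C_y = 3  [line -56·x + 28·y + 308/3 = 0 ∩ |CA|² = 637/9]
   → C = (10/3, 3)

C = (10/3, 3)
F = (50, -11)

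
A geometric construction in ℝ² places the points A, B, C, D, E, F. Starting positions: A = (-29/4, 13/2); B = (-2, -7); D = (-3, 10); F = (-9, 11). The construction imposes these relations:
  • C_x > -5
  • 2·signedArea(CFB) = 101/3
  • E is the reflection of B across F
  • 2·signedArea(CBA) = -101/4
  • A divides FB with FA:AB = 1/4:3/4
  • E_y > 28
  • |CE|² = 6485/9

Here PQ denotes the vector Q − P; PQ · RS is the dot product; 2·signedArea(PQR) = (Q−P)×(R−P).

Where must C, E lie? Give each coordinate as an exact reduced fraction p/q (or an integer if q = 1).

1. E_x = -16  [E is the reflection of B across F]
2. E_y = 29  [E is the reflection of B across F]
   → E = (-16, 29)
3. C_x = -14/3  [line -27/2·x + -21/4·y + -77/2 = 0 ∩ |CE|² = 6485/9]
4. C_y = 14/3  [line -27/2·x + -21/4·y + -77/2 = 0 ∩ |CE|² = 6485/9]
   → C = (-14/3, 14/3)

C = (-14/3, 14/3)
E = (-16, 29)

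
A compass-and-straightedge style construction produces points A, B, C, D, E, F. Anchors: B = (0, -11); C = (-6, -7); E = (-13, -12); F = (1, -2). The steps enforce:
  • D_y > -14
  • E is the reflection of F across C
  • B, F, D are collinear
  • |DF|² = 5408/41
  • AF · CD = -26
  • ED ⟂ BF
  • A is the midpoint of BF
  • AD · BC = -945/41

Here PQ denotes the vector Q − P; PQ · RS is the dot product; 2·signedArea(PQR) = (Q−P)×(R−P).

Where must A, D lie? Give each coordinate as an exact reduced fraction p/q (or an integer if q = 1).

1. A_x = 1/2  [A is the midpoint of BF]
2. A_y = -13/2  [A is the midpoint of BF]
   → A = (1/2, -13/2)
3. D_x = -11/41  [B, F, D are collinear ∩ ED ⟂ BF]
4. D_y = -550/41  [B, F, D are collinear ∩ ED ⟂ BF]
   → D = (-11/41, -550/41)

A = (1/2, -13/2)
D = (-11/41, -550/41)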